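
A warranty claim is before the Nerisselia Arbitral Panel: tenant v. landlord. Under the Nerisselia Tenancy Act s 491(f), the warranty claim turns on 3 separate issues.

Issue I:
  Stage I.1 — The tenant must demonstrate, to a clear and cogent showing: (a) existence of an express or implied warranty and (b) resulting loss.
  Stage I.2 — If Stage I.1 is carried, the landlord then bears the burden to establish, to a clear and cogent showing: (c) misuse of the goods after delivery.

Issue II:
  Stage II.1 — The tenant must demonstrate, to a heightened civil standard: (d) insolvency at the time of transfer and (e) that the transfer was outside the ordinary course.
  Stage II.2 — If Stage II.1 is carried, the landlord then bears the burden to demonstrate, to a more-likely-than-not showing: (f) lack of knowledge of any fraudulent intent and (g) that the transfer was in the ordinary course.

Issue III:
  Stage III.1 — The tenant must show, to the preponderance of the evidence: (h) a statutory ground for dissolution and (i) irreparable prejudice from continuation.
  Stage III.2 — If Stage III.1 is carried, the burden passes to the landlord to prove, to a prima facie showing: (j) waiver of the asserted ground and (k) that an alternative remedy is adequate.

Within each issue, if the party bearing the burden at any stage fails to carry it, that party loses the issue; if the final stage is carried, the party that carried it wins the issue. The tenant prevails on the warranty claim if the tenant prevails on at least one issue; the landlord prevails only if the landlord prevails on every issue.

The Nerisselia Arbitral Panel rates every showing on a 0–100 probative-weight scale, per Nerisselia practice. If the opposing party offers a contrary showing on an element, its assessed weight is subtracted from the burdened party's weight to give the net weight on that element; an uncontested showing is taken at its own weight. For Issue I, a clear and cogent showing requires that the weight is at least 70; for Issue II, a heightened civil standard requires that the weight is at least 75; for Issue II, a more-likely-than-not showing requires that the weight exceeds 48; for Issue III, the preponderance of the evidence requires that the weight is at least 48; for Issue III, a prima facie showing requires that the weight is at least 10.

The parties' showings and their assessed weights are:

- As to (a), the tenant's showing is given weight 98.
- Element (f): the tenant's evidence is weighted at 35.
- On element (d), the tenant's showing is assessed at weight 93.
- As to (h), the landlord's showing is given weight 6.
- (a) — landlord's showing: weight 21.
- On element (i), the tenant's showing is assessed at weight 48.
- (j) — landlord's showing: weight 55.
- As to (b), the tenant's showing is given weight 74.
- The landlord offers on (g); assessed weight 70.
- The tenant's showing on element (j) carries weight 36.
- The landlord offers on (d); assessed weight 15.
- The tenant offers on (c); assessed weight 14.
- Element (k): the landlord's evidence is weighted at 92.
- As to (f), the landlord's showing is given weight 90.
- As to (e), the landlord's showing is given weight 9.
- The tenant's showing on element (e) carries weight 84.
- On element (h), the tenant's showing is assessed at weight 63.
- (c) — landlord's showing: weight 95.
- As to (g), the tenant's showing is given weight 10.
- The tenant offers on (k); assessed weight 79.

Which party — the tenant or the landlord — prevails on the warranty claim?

— Issue I —
At Stage I.1 the tenant must meet a clear and cogent showing (weight is at least 70): on (a) the weight is 98 less the opposing 21 gives net 77, ≥ 70, so (a) meets the standard; on (b) the weight is 74, ≥ 70, so (b) meets the standard.
  The tenant carries Stage I.1; the landlord now bears the burden.
At Stage I.2 the landlord must meet a clear and cogent showing (weight is at least 70): on (c) the weight is 95 less the opposing 14 gives net 81, ≥ 70, so (c) meets the standard.
  Stage I.2 carried; the final stage is satisfied.
With every stage satisfied, the landlord prevails on this issue.
— Issue II —
Stage II.1 — burden on tenant; standard: a heightened civil standard (weight is at least 75).
    (d): 93 − 15 = 78 ≥ 75 [met]
    (e): 84 − 9 = 75 ≥ 75 [met]
  The tenant carries Stage II.1; the landlord now bears the burden.
Stage II.2 — burden on landlord; standard: a more-likely-than-not showing (weight exceeds 48).
    (f): 90 − 35 = 55 > 48 [met]
    (g): 70 − 10 = 60 > 48 [met]
  Stage II.2 carried; the final stage is satisfied.
Every stage carried; the landlord prevails on this issue.
— Issue III —
At Stage III.1 the tenant must meet the preponderance of the evidence (weight is at least 48): on (h) the weight is 63 less the opposing 6 gives net 57, ≥ 48, so (h) meets the standard; on (i) the weight is 48, ≥ 48, so (i) meets the standard.
  Stage III.1 is satisfied; the onus moves to the landlord.
At Stage III.2 the landlord must meet a prima facie showing (weight is at least 10): on (j) the weight is 55 less the opposing 36 gives net 19, which does reach 10, so (j) meets the standard; on (k) the weight is 92 less the opposing 79 gives net 13, which does reach 10, so (k) meets the standard.
  The landlord carries the last stage.
All stages carried — the landlord prevails on this issue.
Per-issue: Issue I → landlord; Issue II → landlord; Issue III → landlord. The tenant must prevail on at least one issue; overall, the landlord prevails.

landlord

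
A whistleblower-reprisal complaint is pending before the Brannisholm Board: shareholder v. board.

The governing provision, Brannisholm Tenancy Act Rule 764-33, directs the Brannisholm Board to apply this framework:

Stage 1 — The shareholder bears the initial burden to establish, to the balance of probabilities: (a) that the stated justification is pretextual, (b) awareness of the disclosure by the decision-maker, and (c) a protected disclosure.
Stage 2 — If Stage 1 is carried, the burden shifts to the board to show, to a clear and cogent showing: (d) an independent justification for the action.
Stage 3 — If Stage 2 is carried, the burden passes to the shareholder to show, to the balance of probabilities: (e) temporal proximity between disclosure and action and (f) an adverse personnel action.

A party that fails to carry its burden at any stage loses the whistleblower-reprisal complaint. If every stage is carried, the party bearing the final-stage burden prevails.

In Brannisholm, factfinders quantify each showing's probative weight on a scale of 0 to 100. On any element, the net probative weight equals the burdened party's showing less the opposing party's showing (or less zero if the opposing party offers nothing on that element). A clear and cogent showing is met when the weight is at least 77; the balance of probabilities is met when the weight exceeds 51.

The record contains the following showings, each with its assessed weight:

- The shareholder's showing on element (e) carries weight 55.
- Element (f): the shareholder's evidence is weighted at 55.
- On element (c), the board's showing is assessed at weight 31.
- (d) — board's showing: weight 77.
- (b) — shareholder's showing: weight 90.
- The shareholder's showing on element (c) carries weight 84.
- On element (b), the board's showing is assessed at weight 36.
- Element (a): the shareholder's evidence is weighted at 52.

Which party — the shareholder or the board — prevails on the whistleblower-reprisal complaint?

Stage 1 (shareholder, the balance of probabilities, weight exceeds 51): (a) 52 > 51 — meets; (b) net 90−36=54 > 51 — meets; (c) net 84−31=53 > 51 — meets.
  All elements met. The burden passes to the board.
Stage 2 (board, a clear and cogent showing, weight is at least 77): (d) 77 ≥ 77 — meets.
  All elements met. The burden passes to the shareholder.
Stage 3 (shareholder, the balance of probabilities, weight exceeds 51): (e) 55 > 51 — meets; (f) 55 > 51 — meets.
  Stage 3 carried; the final stage is satisfied.
All stages carried — the shareholder prevails.

shareholder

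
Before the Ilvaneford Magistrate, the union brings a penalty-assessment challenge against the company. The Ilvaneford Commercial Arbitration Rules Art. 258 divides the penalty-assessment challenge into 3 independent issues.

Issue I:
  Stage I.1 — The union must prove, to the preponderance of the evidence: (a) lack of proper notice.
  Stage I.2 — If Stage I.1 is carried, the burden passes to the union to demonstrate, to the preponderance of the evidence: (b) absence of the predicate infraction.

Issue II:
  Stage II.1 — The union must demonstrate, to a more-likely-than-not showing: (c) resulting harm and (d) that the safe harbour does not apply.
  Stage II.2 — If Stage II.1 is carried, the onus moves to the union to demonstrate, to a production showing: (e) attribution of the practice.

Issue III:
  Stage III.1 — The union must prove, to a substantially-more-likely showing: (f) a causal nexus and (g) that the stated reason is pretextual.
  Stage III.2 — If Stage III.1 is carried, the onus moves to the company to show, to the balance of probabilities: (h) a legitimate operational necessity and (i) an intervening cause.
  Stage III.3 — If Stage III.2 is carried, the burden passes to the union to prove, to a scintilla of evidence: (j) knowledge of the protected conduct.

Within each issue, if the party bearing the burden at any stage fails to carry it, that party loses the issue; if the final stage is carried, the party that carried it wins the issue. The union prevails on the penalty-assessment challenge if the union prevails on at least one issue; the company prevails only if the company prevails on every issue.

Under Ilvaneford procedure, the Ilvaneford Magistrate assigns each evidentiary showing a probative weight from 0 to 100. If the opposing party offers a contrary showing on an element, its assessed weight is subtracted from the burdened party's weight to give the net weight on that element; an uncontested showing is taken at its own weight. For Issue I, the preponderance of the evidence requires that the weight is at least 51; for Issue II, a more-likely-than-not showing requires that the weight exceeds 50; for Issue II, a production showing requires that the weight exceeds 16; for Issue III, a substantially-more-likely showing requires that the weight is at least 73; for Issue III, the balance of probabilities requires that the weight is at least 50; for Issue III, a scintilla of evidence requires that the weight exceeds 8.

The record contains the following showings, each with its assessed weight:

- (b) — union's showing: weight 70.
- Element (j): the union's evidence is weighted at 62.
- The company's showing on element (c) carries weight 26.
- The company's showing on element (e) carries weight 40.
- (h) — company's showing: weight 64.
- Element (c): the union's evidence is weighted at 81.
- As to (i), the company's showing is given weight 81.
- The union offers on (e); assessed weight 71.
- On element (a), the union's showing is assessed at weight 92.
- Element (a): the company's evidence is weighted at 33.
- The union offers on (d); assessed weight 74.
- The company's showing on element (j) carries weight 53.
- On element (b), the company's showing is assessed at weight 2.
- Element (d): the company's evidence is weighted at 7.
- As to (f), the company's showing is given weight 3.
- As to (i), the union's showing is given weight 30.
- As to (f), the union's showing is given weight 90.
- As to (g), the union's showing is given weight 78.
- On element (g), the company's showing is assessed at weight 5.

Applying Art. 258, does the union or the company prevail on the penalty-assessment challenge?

— Issue I —
Stage I.1 — burden on union; standard: the preponderance of the evidence (weight is at least 51).
    (a): 92 − 33 = 59 ≥ 51 [met]
  Stage I.1 is satisfied; the union continues to bear the burden.
Stage I.2 — burden on union; standard: the preponderance of the evidence (weight is at least 51).
    (b): 70 − 2 = 68 ≥ 51 [met]
  Stage I.2 carried; the final stage is satisfied.
Every stage carried; the union prevails on this issue.
— Issue II —
Stage II.1 (union, a more-likely-than-not showing, weight exceeds 50): (c) net 81−26=55 > 50 — meets; (d) net 74−7=67 > 50 — meets.
  Stage II.1 is satisfied; the union continues to bear the burden.
Stage II.2 (union, a production showing, weight exceeds 16): (e) net 71−40=31 > 16 — meets.
  Stage II.2 carried; the final stage is satisfied.
Every stage carried; the union prevails on this issue.
— Issue III —
At Stage III.1 the union must meet a substantially-more-likely showing (weight is at least 73): on (f) the weight is 90 less the opposing 3 gives net 87, ≥ 73, so (f) meets the standard; on (g) the weight is 78 less the opposing 5 gives net 73, ≥ 73, so (g) meets the standard.
  Stage III.1 carried; the burden shifts to the company.
At Stage III.2 the company must meet the balance of probabilities (weight is at least 50): on (h) the weight is 64, ≥ 50, so (h) meets the standard; on (i) the weight is 81 less the opposing 30 gives net 51, which does reach 50, so (i) meets the standard.
  Stage III.2 is satisfied; the onus moves to the union.
At Stage III.3 the union must meet a scintilla of evidence (weight exceeds 8): on (j) the weight is 62 less the opposing 53 gives net 9, which does exceed 8, so (j) meets the standard.
  All elements met at the final stage.
All stages carried — the union prevails on this issue.
Per-issue: Issue I → union; Issue II → union; Issue III → union. The union must prevail on at least one issue; overall, the union prevails.

union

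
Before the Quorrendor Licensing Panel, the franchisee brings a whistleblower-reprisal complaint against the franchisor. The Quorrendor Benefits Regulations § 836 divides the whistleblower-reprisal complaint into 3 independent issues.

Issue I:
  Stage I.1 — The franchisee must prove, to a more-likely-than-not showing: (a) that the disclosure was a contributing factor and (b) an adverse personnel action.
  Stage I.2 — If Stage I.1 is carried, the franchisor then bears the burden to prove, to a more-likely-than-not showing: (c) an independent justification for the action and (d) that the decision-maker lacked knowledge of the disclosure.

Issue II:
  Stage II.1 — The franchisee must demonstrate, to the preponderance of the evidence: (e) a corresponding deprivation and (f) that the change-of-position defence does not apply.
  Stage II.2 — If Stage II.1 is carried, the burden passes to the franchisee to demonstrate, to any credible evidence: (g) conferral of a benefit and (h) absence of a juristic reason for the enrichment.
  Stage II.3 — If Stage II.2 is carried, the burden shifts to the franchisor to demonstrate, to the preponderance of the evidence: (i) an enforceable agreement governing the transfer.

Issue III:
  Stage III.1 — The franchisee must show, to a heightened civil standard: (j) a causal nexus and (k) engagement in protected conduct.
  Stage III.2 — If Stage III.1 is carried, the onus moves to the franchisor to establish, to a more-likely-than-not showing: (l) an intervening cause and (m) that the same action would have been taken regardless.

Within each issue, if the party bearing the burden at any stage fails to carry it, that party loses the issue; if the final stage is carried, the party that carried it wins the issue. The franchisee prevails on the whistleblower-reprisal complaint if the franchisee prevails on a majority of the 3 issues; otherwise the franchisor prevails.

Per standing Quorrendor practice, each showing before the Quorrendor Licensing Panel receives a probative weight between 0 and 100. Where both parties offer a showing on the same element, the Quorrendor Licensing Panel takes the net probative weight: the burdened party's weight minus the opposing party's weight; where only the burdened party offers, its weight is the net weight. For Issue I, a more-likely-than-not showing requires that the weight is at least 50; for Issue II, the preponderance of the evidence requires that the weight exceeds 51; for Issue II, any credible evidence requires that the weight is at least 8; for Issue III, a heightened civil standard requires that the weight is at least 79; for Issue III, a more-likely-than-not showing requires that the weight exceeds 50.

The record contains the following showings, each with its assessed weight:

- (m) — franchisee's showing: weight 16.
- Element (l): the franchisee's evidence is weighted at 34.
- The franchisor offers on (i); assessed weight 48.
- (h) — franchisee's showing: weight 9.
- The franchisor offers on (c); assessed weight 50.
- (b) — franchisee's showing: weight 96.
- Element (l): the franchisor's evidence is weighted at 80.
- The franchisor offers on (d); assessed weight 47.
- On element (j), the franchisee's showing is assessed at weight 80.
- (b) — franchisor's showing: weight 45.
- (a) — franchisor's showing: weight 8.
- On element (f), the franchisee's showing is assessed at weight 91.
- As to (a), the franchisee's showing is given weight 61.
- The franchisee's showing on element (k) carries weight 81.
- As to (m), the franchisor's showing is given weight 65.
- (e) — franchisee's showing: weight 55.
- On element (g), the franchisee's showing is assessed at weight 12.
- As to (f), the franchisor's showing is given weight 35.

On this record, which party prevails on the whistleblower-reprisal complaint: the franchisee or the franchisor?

— Issue I —
At Stage I.1 the franchisee must meet a more-likely-than-not showing (weight is at least 50): on (a) the weight is 61 less the opposing 8 gives net 53, ≥ 50, so (a) meets the standard; on (b) the weight is 96 less the opposing 45 gives net 51, which does reach 50, so (b) meets the standard.
  Stage I.1 is satisfied; the onus moves to the franchisor.
At Stage I.2 the franchisor must meet a more-likely-than-not showing (weight is at least 50): on (c) the weight is 50, ≥ 50, so (c) meets the standard; on (d) the weight is 47, < 50, so (d) does not meet the standard.
  Stage I.2 not carried; the franchisor fails its burden.
The analysis ends at Stage I.2; the franchisee prevails on this issue.
— Issue II —
At Stage II.1 the franchisee must meet the preponderance of the evidence (weight exceeds 51): on (e) the weight is 55, > 51, so (e) meets the standard; on (f) the weight is 91 less the opposing 35 gives net 56, which does exceed 51, so (f) meets the standard.
  Stage II.1 carried; the burden remains with the franchisee.
At Stage II.2 the franchisee must meet any credible evidence (weight is at least 8): on (g) the weight is 12, ≥ 8, so (g) meets the standard; on (h) the weight is 9, which does reach 8, so (h) meets the standard.
  The franchisee carries Stage II.2; the franchisor now bears the burden.
At Stage II.3 the franchisor must meet the preponderance of the evidence (weight exceeds 51): on (i) the weight is 48, ≤ 51, so (i) does not meet the standard.
  Stage II.3 not carried; the franchisor fails its burden.
The franchisee prevails on this issue.
— Issue III —
Stage III.1 (franchisee, a heightened civil standard, weight is at least 79): (j) 80 ≥ 79 — meets; (k) 81 ≥ 79 — meets.
  Stage III.1 carried; the burden shifts to the franchisor.
Stage III.2 (franchisor, a more-likely-than-not showing, weight exceeds 50): (l) net 80−34=46 ≤ 50 — fails; (m) net 65−16=49 ≤ 50 — fails.
  Stage III.2 not carried; the franchisor fails its burden.
The franchisee prevails on this issue.
Per-issue: Issue I → franchisee; Issue II → franchisee; Issue III → franchisee. The franchisee must prevail on a majority of issues; overall, the franchisee prevails.

franchisee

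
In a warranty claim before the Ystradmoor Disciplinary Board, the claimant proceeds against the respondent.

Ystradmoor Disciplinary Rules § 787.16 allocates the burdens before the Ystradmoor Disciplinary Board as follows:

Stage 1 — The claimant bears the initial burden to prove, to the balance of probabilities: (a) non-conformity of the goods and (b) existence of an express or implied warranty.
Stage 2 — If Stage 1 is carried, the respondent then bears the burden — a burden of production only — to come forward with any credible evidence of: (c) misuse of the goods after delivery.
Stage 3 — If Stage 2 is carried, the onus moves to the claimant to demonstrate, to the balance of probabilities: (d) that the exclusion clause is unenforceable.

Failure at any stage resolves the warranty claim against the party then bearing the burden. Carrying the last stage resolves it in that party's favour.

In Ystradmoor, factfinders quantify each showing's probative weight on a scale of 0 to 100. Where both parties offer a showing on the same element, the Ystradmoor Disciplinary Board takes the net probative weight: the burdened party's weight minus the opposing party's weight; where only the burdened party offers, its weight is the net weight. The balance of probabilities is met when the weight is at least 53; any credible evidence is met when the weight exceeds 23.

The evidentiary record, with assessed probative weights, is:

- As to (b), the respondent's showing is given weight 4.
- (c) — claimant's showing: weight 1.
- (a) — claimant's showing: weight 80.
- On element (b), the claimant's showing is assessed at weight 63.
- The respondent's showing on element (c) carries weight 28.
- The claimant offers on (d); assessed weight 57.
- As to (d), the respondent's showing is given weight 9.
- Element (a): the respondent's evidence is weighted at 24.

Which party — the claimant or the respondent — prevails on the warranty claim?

respondent

Stage 1 (claimant, the balance of probabilities, weight is at least 53): (a) net 80−24=56 ≥ 53 — meets; (b) net 63−4=59 ≥ 53 — meets.
  Stage 1 carried; the burden shifts to the respondent.
Stage 2 (respondent, any credible evidence, weight exceeds 23): (c) net 28−1=27 > 23 — meets.
  Stage 2 is satisfied; the onus moves to the claimant.
Stage 3 (claimant, the balance of probabilities, weight is at least 53): (d) net 57−9=48 < 53 — fails.
  Not every element is met, so the claimant fails to carry Stage 3.
The analysis ends at Stage 3; the respondent prevails.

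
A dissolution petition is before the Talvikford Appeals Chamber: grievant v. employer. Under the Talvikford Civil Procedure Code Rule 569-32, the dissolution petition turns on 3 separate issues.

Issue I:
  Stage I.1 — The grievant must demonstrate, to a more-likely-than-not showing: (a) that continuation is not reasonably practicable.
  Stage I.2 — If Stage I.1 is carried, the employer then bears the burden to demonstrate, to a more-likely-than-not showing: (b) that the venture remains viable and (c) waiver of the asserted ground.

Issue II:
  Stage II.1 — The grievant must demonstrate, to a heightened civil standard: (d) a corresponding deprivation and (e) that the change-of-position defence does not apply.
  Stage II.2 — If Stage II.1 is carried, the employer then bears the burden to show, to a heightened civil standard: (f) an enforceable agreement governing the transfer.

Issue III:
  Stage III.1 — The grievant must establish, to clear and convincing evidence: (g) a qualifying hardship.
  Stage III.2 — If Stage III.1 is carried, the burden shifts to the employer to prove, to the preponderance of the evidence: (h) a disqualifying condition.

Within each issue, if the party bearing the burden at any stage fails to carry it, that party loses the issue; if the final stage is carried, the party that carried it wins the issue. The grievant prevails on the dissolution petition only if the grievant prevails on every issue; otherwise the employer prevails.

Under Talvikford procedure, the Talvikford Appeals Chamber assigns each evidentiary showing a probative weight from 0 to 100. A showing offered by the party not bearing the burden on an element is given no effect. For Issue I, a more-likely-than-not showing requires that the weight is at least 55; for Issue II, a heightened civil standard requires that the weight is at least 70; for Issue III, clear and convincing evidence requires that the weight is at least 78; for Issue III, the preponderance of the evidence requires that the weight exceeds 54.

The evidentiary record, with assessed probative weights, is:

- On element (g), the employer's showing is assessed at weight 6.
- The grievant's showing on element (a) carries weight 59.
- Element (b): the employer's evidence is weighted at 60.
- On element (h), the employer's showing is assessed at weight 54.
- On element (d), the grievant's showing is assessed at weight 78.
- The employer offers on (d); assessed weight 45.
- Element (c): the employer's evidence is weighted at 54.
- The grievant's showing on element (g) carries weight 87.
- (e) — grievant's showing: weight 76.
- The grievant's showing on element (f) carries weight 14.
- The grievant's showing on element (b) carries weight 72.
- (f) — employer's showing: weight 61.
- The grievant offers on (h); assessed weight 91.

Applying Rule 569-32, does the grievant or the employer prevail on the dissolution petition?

grievant

— Issue I —
Stage I.1 (grievant, a more-likely-than-not showing, weight is at least 55): (a) 59 ≥ 55 — meets.
  Stage I.1 carried; the burden shifts to the employer.
Stage I.2 (employer, a more-likely-than-not showing, weight is at least 55): (b) 60 (grievant's 72 disregarded) ≥ 55 — meets; (c) 54 < 55 — fails.
  The employer does not carry Stage I.2.
The grievant prevails on this issue.
— Issue II —
Stage II.1 — burden on grievant; standard: a heightened civil standard (weight is at least 70).
    (d): 78 (employer's 45 disregarded) ≥ 70 [met]
    (e): 76 ≥ 70 [met]
  The grievant carries Stage II.1; the employer now bears the burden.
Stage II.2 — burden on employer; standard: a heightened civil standard (weight is at least 70).
    (f): 61 (grievant's 14 disregarded) < 70 [not met]
  Not every element is met, so the employer fails to carry Stage II.2.
The grievant prevails on this issue.
— Issue III —
Stage III.1 (grievant, clear and convincing evidence, weight is at least 78): (g) 87 (employer's 6 disregarded) ≥ 78 — meets.
  The grievant carries Stage III.1; the employer now bears the burden.
Stage III.2 (employer, the preponderance of the evidence, weight exceeds 54): (h) 54 (grievant's 91 disregarded) ≤ 54 — fails.
  Not every element is met, so the employer fails to carry Stage III.2.
So the grievant prevails on this issue.
Per-issue: Issue I → grievant; Issue II → grievant; Issue III → grievant. The grievant must prevail on every issue; overall, the grievant prevails.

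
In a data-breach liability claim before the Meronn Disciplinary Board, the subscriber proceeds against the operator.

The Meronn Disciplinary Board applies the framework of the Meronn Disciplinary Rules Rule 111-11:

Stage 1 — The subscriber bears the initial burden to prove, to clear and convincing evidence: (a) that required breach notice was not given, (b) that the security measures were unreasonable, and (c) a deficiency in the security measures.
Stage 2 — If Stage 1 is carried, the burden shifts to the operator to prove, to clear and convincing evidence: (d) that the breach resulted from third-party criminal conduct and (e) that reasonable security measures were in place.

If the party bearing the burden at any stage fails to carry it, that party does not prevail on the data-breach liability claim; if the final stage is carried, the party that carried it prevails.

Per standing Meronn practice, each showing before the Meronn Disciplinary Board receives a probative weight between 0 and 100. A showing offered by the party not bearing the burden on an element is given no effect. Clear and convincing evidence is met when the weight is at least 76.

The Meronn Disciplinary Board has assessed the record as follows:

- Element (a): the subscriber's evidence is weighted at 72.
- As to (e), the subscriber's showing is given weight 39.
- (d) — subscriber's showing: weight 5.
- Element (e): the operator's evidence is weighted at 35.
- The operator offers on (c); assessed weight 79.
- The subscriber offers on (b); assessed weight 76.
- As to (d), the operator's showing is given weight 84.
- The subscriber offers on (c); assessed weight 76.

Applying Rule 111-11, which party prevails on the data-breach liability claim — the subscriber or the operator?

At Stage 1 the subscriber must meet clear and convincing evidence (weight is at least 76): on (a) the weight is 72, which does not reach 76, so (a) does not meet the standard; on (b) the weight is 76, ≥ 76, so (b) meets the standard; on (c) the weight is 76 (the operator's 79 is given no effect), which does reach 76, so (c) meets the standard.
  Stage 1 not carried; the subscriber fails its burden.
So the operator prevails.

operator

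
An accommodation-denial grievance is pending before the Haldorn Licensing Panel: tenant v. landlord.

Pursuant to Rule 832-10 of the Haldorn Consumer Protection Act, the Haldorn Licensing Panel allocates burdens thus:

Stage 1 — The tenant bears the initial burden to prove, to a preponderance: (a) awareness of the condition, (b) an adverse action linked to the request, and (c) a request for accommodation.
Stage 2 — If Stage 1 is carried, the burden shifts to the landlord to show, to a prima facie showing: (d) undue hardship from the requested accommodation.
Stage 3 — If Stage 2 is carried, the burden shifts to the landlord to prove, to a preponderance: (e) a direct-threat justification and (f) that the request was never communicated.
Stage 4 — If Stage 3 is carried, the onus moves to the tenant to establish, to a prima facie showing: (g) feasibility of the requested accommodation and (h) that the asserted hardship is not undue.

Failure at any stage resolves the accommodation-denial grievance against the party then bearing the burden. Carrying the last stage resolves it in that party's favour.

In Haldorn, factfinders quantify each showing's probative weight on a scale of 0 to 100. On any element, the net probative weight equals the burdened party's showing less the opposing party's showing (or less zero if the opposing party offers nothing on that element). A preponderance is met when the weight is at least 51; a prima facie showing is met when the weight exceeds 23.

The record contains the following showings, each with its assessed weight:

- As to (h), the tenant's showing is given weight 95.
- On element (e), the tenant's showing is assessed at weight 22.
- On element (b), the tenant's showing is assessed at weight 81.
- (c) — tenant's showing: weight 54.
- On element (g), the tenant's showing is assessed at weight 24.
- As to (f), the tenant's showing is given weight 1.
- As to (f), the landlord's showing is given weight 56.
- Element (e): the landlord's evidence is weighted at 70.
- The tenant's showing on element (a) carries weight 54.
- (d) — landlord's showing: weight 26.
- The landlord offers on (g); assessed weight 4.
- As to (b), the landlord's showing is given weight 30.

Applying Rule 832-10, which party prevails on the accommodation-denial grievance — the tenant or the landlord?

Stage 1 — burden on tenant; standard: a preponderance (weight is at least 51).
    (a): 54 ≥ 51 [met]
    (b): 81 − 30 = 51 ≥ 51 [met]
    (c): 54 ≥ 51 [met]
  All elements met. The burden passes to the landlord.
Stage 2 — burden on landlord; standard: a prima facie showing (weight exceeds 23).
    (d): 26 > 23 [met]
  All elements met. The landlord retains the burden for Stage 3.
Stage 3 — burden on landlord; standard: a preponderance (weight is at least 51).
    (e): 70 − 22 = 48 < 51 [not met]
    (f): 56 − 1 = 55 ≥ 51 [met]
  The landlord does not carry Stage 3.
The analysis ends at Stage 3; the tenant prevails.

tenant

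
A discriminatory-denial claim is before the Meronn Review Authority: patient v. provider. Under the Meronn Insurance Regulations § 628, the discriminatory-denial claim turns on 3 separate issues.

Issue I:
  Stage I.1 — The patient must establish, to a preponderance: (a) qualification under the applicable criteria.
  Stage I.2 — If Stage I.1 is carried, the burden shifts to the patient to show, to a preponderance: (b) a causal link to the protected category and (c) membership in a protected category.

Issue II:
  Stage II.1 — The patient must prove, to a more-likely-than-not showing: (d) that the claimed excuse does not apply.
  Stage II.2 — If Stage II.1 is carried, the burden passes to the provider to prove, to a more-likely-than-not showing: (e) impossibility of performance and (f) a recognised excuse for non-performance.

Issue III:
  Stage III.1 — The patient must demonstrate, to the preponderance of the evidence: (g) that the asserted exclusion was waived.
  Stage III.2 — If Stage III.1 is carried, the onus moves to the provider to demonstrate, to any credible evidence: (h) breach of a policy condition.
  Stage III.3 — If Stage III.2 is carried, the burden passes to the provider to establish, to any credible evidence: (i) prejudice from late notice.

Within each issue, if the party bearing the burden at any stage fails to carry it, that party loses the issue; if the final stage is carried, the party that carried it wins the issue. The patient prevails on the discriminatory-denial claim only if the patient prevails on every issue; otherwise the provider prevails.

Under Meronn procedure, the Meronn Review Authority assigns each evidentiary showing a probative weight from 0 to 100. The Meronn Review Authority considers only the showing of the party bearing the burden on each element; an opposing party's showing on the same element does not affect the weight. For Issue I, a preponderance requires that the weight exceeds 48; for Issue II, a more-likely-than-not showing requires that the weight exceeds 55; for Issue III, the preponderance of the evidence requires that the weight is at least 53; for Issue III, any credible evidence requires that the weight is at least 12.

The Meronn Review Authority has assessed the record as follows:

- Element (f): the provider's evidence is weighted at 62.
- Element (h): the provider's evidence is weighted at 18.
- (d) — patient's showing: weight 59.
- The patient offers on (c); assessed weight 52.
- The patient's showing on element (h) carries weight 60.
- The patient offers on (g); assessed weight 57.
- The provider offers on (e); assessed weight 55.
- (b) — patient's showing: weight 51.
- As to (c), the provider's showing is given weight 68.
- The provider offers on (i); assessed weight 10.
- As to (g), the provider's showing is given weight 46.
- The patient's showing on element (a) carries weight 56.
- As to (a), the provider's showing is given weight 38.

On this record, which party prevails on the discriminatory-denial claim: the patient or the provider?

patient

— Issue I —
At Stage I.1 the patient must meet a preponderance (weight exceeds 48): on (a) the weight is 56 (the provider's 38 is given no effect), which does exceed 48, so (a) meets the standard.
  Stage I.1 is satisfied; the patient continues to bear the burden.
At Stage I.2 the patient must meet a preponderance (weight exceeds 48): on (b) the weight is 51, which does exceed 48, so (b) meets the standard; on (c) the weight is 52 (the provider's 68 is given no effect), which does exceed 48, so (c) meets the standard.
  The patient carries the last stage.
With every stage satisfied, the patient prevails on this issue.
— Issue II —
Stage II.1 — burden on patient; standard: a more-likely-than-not showing (weight exceeds 55).
    (d): 59 > 55 [met]
  Stage II.1 carried; the burden shifts to the provider.
Stage II.2 — burden on provider; standard: a more-likely-than-not showing (weight exceeds 55).
    (e): 55 ≤ 55 [not met]
    (f): 62 > 55 [met]
  The provider does not carry Stage II.2.
The patient prevails on this issue.
— Issue III —
At Stage III.1 the patient must meet the preponderance of the evidence (weight is at least 53): on (g) the weight is 57 (the provider's 46 is given no effect), ≥ 53, so (g) meets the standard.
  The patient carries Stage III.1; the provider now bears the burden.
At Stage III.2 the provider must meet any credible evidence (weight is at least 12): on (h) the weight is 18 (the patient's 60 is given no effect), which does reach 12, so (h) meets the standard.
  Stage III.2 is satisfied; the provider continues to bear the burden.
At Stage III.3 the provider must meet any credible evidence (weight is at least 12): on (i) the weight is 10, which does not reach 12, so (i) does not meet the standard.
  Not every element is met, so the provider fails to carry Stage III.3.
The patient prevails on this issue.
Per-issue: Issue I → patient; Issue II → patient; Issue III → patient. The patient must prevail on every issue; overall, the patient prevails.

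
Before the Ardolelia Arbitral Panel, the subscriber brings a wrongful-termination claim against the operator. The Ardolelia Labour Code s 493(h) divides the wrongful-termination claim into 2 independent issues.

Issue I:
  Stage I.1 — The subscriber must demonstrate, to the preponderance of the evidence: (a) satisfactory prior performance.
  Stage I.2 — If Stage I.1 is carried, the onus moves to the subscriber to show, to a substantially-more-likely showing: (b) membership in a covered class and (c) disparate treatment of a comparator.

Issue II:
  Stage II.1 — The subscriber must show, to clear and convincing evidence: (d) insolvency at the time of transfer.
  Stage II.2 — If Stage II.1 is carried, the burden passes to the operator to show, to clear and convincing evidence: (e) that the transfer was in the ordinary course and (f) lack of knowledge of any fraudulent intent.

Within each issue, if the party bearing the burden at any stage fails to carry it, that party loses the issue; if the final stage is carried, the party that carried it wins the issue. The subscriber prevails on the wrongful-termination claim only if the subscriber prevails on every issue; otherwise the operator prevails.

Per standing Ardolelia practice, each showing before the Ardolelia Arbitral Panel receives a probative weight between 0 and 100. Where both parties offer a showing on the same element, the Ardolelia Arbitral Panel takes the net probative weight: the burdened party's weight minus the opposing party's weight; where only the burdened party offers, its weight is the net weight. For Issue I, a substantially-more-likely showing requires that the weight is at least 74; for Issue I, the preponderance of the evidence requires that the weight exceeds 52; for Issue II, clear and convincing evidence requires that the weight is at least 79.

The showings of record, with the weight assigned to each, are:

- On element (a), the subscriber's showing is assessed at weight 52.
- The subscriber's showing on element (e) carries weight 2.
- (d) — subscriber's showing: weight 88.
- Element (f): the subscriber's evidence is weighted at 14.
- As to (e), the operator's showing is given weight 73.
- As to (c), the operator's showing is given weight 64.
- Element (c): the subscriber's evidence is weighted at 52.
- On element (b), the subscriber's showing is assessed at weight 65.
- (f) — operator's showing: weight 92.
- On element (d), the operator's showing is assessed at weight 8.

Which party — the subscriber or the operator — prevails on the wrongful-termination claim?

— Issue I —
Stage I.1 (subscriber, the preponderance of the evidence, weight exceeds 52): (a) 52 ≤ 52 — fails.
  The subscriber does not carry Stage I.1.
The operator prevails on this issue.
— Issue II —
Stage II.1 — burden on subscriber; standard: clear and convincing evidence (weight is at least 79).
    (d): 88 − 8 = 80 ≥ 79 [met]
  Stage II.1 is satisfied; the onus moves to the operator.
Stage II.2 — burden on operator; standard: clear and convincing evidence (weight is at least 79).
    (e): 73 − 2 = 71 < 79 [not met]
    (f): 92 − 14 = 78 < 79 [not met]
  Stage II.2 not carried; the operator fails its burden.
The subscriber prevails on this issue.
Per-issue: Issue I → operator; Issue II → subscriber. The subscriber must prevail on every issue; overall, the operator prevails.

operator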